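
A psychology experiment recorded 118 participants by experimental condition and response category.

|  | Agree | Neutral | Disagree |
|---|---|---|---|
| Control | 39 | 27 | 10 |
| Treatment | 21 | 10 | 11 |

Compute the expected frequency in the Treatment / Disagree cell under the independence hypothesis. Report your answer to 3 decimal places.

7.475

Row total (Treatment) = 42; column total (Disagree) = 21; grand total N = 118.
Expected count = (row total × column total) / N = 42 × 21 / 118 = 7.475.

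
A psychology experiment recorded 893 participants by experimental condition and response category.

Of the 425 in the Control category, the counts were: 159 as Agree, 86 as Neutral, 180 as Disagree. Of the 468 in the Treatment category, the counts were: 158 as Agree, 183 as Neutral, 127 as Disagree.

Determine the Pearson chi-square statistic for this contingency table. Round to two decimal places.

42.16

Row totals: 425, 468. Column totals: 317, 269, 307. Grand total N = 893.
Expected counts (row total × column total / N):
  Control, Agree: 425×317/893 = 150.868
  Control, Neutral: 425×269/893 = 128.024
  Control, Disagree: 425×307/893 = 146.109
  Treatment, Agree: 468×317/893 = 166.132
  Treatment, Neutral: 468×269/893 = 140.976
  Treatment, Disagree: 468×307/893 = 160.891
Contributions (O − E)²/E:
  (159 − 150.868)²/150.868 = 0.4383
  (86 − 128.024)²/128.024 = 13.7944
  (180 − 146.109)²/146.109 = 7.8613
  (158 − 166.132)²/166.132 = 0.3981
  (183 − 140.976)²/140.976 = 12.5271
  (127 − 160.891)²/160.891 = 7.1390
χ² = 0.4383 + 13.7944 + 7.8613 + 0.3981 + 12.5271 + 7.1390 = 42.16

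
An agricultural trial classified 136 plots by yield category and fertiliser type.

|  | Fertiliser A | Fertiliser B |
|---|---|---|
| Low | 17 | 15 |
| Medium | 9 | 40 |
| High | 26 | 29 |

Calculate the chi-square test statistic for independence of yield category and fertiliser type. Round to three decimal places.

13.097

Row totals: 32, 49, 55. Column totals: 52, 84. Grand total N = 136.
Expected counts (row total × column total / N):
  Low, Fertiliser A: 32×52/136 = 12.2353
  Low, Fertiliser B: 32×84/136 = 19.7647
  Medium, Fertiliser A: 49×52/136 = 18.7353
  Medium, Fertiliser B: 49×84/136 = 30.2647
  High, Fertiliser A: 55×52/136 = 21.0294
  High, Fertiliser B: 55×84/136 = 33.9706
Contributions (O − E)²/E:
  (17 − 12.2353)²/12.2353 = 1.8555
  (15 − 19.7647)²/19.7647 = 1.1486
  (9 − 18.7353)²/18.7353 = 5.0587
  (40 − 30.2647)²/30.2647 = 3.1316
  (26 − 21.0294)²/21.0294 = 1.1749
  (29 − 33.9706)²/33.9706 = 0.7273
χ² = 1.8555 + 1.1486 + 5.0587 + 3.1316 + 1.1749 + 0.7273 = 13.097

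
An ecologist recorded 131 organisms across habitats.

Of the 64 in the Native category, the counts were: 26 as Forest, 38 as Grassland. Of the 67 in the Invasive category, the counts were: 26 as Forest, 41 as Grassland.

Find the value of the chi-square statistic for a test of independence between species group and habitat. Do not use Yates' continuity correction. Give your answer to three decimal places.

Row totals: 64, 67. Column totals: 52, 79. Grand total N = 131.
Expected counts (row total × column total / N):
  Native, Forest: 64×52/131 = 25.4046
  Native, Grassland: 64×79/131 = 38.5954
  Invasive, Forest: 67×52/131 = 26.5954
  Invasive, Grassland: 67×79/131 = 40.4046
Contributions (O − E)²/E:
  (26 − 25.4046)²/25.4046 = 0.0140
  (38 − 38.5954)²/38.5954 = 0.0092
  (26 − 26.5954)²/26.5954 = 0.0133
  (41 − 40.4046)²/40.4046 = 0.0088
χ² = 0.0140 + 0.0092 + 0.0133 + 0.0088 = 0.045

0.045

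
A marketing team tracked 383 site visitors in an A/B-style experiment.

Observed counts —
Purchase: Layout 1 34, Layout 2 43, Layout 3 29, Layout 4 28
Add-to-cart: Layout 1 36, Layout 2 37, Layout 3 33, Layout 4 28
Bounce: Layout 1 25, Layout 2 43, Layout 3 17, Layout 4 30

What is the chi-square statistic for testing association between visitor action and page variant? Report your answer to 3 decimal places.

6.502

Row totals: 134, 134, 115. Column totals: 95, 123, 79, 86. Grand total N = 383.
Expected counts (row total × column total / N):
  Purchase, Layout 1: 134×95/383 = 33.2376
  Purchase, Layout 2: 134×123/383 = 43.0339
  Purchase, Layout 3: 134×79/383 = 27.6397
  Purchase, Layout 4: 134×86/383 = 30.0888
  Add-to-cart, Layout 1: 134×95/383 = 33.2376
  Add-to-cart, Layout 2: 134×123/383 = 43.0339
  Add-to-cart, Layout 3: 134×79/383 = 27.6397
  Add-to-cart, Layout 4: 134×86/383 = 30.0888
  Bounce, Layout 1: 115×95/383 = 28.5248
  Bounce, Layout 2: 115×123/383 = 36.9321
  Bounce, Layout 3: 115×79/383 = 23.7206
  Bounce, Layout 4: 115×86/383 = 25.8225
Contributions (O − E)²/E:
  (34 − 33.2376)²/33.2376 = 0.0175
  (43 − 43.0339)²/43.0339 = 0.0000
  (29 − 27.6397)²/27.6397 = 0.0669
  (28 − 30.0888)²/30.0888 = 0.1450
  (36 − 33.2376)²/33.2376 = 0.2296
  (37 − 43.0339)²/43.0339 = 0.8460
  (33 − 27.6397)²/27.6397 = 1.0395
  (28 − 30.0888)²/30.0888 = 0.1450
  (25 − 28.5248)²/28.5248 = 0.4356
  (43 − 36.9321)²/36.9321 = 0.9969
  (17 − 23.7206)²/23.7206 = 1.9041
  (30 − 25.8225)²/25.8225 = 0.6758
χ² = 0.0175 + 0.0000 + 0.0669 + 0.1450 + 0.2296 + 0.8460 + 1.0395 + 0.1450 + 0.4356 + 0.9969 + 1.9041 + 0.6758 = 6.502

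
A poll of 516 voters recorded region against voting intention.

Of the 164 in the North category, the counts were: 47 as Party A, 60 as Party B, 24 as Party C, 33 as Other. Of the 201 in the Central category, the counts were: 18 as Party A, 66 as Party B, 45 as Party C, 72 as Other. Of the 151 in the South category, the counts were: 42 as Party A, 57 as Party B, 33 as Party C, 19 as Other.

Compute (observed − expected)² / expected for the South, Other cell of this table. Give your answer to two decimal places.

Row total (South) = 151; column total (Other) = 124; N = 516.
Expected count E = 151 × 124 / 516 = 36.287.
Contribution = (O − E)²/E = (19 − 36.287)² / 36.287 = 8.24.

8.24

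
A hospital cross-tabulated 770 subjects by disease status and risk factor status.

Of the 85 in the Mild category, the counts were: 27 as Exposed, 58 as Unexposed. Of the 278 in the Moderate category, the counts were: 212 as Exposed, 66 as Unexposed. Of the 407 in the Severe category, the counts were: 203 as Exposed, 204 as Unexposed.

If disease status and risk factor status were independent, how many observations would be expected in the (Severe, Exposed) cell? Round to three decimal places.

Row total (Severe) = 407; column total (Exposed) = 442; grand total N = 770.
Expected count = (row total × column total) / N = 407 × 442 / 770 = 233.629.

233.629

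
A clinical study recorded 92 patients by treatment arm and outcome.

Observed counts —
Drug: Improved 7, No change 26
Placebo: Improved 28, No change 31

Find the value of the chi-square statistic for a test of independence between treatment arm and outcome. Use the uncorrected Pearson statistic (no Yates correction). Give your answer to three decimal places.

Row totals: 33, 59. Column totals: 35, 57. Grand total N = 92.
Expected counts (row total × column total / N):
  Drug, Improved: 33×35/92 = 12.5543
  Drug, No change: 33×57/92 = 20.4457
  Placebo, Improved: 59×35/92 = 22.4457
  Placebo, No change: 59×57/92 = 36.5543
Contributions (O − E)²/E:
  (7 − 12.5543)²/12.5543 = 2.4573
  (26 − 20.4457)²/20.4457 = 1.5089
  (28 − 22.4457)²/22.4457 = 1.3744
  (31 − 36.5543)²/36.5543 = 0.8440
χ² = 2.4573 + 1.5089 + 1.3744 + 0.8440 = 6.185

6.185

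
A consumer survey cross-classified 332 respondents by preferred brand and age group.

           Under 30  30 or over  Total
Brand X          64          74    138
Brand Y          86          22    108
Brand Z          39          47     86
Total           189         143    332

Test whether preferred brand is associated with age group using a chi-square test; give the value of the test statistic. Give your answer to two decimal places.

33.67

Grand total N = 332.
Expected counts (row total × column total / N):
  Brand X, Under 30: 138×189/332 = 78.560
  Brand X, 30 or over: 138×143/332 = 59.440
  Brand Y, Under 30: 108×189/332 = 61.482
  Brand Y, 30 or over: 108×143/332 = 46.518
  Brand Z, Under 30: 86×189/332 = 48.958
  Brand Z, 30 or over: 86×143/332 = 37.042
Contributions (O − E)²/E:
  (64 − 78.560)²/78.560 = 2.6985
  (74 − 59.440)²/59.440 = 3.5665
  (86 − 61.482)²/61.482 = 9.7774
  (22 − 46.518)²/46.518 = 12.9226
  (39 − 48.958)²/48.958 = 2.0254
  (47 − 37.042)²/37.042 = 2.6770
χ² = 2.6985 + 3.5665 + 9.7774 + 12.9226 + 2.0254 + 2.6770 = 33.67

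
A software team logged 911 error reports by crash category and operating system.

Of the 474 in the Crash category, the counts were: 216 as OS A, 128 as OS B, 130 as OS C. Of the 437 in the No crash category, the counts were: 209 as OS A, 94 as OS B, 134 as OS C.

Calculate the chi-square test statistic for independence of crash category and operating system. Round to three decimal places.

Row totals: 474, 437. Column totals: 425, 222, 264. Grand total N = 911.
Expected counts (row total × column total / N):
  Crash, OS A: 474×425/911 = 221.1306
  Crash, OS B: 474×222/911 = 115.5082
  Crash, OS C: 474×264/911 = 137.3611
  No crash, OS A: 437×425/911 = 203.8694
  No crash, OS B: 437×222/911 = 106.4918
  No crash, OS C: 437×264/911 = 126.6389
Contributions (O − E)²/E:
  (216 − 221.1306)²/221.1306 = 0.1190
  (128 − 115.5082)²/115.5082 = 1.3509
  (130 − 137.3611)²/137.3611 = 0.3945
  (209 − 203.8694)²/203.8694 = 0.1291
  (94 − 106.4918)²/106.4918 = 1.4653
  (134 − 126.6389)²/126.6389 = 0.4279
χ² = 0.1190 + 1.3509 + 0.3945 + 0.1291 + 1.4653 + 0.4279 = 3.887

3.887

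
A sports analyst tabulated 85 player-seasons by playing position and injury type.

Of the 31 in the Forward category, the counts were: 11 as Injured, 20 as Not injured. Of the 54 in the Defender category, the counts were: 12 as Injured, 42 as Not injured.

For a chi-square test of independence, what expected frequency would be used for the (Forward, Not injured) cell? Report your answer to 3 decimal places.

Row total (Forward) = 31; column total (Not injured) = 62; grand total N = 85.
Expected count = (row total × column total) / N = 31 × 62 / 85 = 22.612.

22.612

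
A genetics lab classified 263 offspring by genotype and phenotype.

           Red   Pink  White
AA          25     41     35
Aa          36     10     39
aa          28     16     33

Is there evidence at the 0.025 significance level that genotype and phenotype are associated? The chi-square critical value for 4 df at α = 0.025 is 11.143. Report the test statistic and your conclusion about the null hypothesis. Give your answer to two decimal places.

Row totals: 101, 85, 77. Column totals: 89, 67, 107. Grand total N = 263.
Expected counts (row total × column total / N):
  AA, Red: 101×89/263 = 34.1787
  AA, Pink: 101×67/263 = 25.7300
  AA, White: 101×107/263 = 41.0913
  Aa, Red: 85×89/263 = 28.7643
  Aa, Pink: 85×67/263 = 21.6540
  Aa, White: 85×107/263 = 34.5817
  aa, Red: 77×89/263 = 26.0570
  aa, Pink: 77×67/263 = 19.6160
  aa, White: 77×107/263 = 31.3270
Contributions (O − E)²/E:
  (25 − 34.1787)²/34.1787 = 2.4649
  (41 − 25.7300)²/25.7300 = 9.0623
  (35 − 41.0913)²/41.0913 = 0.9030
  (36 − 28.7643)²/28.7643 = 1.8202
  (10 − 21.6540)²/21.6540 = 6.2721
  (39 − 34.5817)²/34.5817 = 0.5645
  (28 − 26.0570)²/26.0570 = 0.1449
  (16 − 19.6160)²/19.6160 = 0.6666
  (33 − 31.3270)²/31.3270 = 0.0893
χ² = 2.4649 + 9.0623 + 0.9030 + 1.8202 + 6.2721 + 0.5645 + 0.1449 + 0.6666 + 0.0893 = 21.99
df = (3−1)(3−1) = 4. Since 21.99 > 11.143, reject the null hypothesis of independence at α = 0.025.

21.99; reject H₀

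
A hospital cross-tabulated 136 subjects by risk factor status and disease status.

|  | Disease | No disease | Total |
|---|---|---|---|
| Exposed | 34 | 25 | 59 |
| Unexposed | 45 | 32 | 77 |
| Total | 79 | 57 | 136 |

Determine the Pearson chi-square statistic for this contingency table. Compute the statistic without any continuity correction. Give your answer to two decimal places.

0.01

Grand total N = 136.
Expected counts (row total × column total / N):
  Exposed, Disease: 59×79/136 = 34.272
  Exposed, No disease: 59×57/136 = 24.728
  Unexposed, Disease: 77×79/136 = 44.728
  Unexposed, No disease: 77×57/136 = 32.272
Contributions (O − E)²/E:
  (34 − 34.272)²/34.272 = 0.0022
  (25 − 24.728)²/24.728 = 0.0030
  (45 − 44.728)²/44.728 = 0.0017
  (32 − 32.272)²/32.272 = 0.0023
χ² = 0.0022 + 0.0030 + 0.0017 + 0.0023 = 0.01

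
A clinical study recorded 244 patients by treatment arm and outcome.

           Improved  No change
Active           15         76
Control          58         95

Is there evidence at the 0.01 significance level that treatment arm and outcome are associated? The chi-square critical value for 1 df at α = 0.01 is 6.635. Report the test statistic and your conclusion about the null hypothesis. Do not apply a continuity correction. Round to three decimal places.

12.492; reject H₀

Row totals: 91, 153. Column totals: 73, 171. Grand total N = 244.
Expected counts (row total × column total / N):
  Active, Improved: 91×73/244 = 27.2254
  Active, No change: 91×171/244 = 63.7746
  Control, Improved: 153×73/244 = 45.7746
  Control, No change: 153×171/244 = 107.2254
Contributions (O − E)²/E:
  (15 − 27.2254)²/27.2254 = 5.4897
  (76 − 63.7746)²/63.7746 = 2.3436
  (58 − 45.7746)²/45.7746 = 3.2651
  (95 − 107.2254)²/107.2254 = 1.3939
χ² = 5.4897 + 2.3436 + 3.2651 + 1.3939 = 12.492
df = (2−1)(2−1) = 1. Since 12.492 > 6.635, reject the null hypothesis of independence at α = 0.01.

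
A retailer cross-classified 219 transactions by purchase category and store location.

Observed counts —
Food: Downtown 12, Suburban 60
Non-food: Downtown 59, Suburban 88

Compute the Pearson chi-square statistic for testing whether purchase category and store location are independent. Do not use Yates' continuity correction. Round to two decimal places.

Row totals: 72, 147. Column totals: 71, 148. Grand total N = 219.
Expected counts (row total × column total / N):
  Food, Downtown: 72×71/219 = 23.3425
  Food, Suburban: 72×148/219 = 48.6575
  Non-food, Downtown: 147×71/219 = 47.6575
  Non-food, Suburban: 147×148/219 = 99.3425
Contributions (O − E)²/E:
  (12 − 23.3425)²/23.3425 = 5.5115
  (60 − 48.6575)²/48.6575 = 2.6440
  (59 − 47.6575)²/47.6575 = 2.6995
  (88 − 99.3425)²/99.3425 = 1.2950
χ² = 5.5115 + 2.6440 + 2.6995 + 1.2950 = 12.15

12.15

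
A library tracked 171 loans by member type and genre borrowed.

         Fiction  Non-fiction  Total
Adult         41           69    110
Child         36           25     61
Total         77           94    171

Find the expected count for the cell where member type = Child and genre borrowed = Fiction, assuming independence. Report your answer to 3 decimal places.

27.468

Row total (Child) = 61; column total (Fiction) = 77; grand total N = 171.
Expected count = (row total × column total) / N = 61 × 77 / 171 = 27.468.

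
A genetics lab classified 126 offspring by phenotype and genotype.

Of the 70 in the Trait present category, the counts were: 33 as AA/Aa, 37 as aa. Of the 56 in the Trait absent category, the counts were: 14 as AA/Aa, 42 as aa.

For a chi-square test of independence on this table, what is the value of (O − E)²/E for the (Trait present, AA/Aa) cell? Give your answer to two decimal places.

1.82

Row total (Trait present) = 70; column total (AA/Aa) = 47; N = 126.
Expected count E = 70 × 47 / 126 = 26.111.
Contribution = (O − E)²/E = (33 − 26.111)² / 26.111 = 1.82.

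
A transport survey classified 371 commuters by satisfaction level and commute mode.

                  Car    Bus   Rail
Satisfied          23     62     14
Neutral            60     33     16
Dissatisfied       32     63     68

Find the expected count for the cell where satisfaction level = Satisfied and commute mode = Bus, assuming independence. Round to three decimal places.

42.162

Row total (Satisfied) = 99; column total (Bus) = 158; grand total N = 371.
Expected count = (row total × column total) / N = 99 × 158 / 371 = 42.162.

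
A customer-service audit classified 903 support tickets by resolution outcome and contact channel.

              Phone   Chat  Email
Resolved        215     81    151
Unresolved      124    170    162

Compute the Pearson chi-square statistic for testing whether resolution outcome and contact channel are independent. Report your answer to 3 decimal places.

Row totals: 447, 456. Column totals: 339, 251, 313. Grand total N = 903.
Expected counts (row total × column total / N):
  Resolved, Phone: 447×339/903 = 167.8106
  Resolved, Chat: 447×251/903 = 124.2492
  Resolved, Email: 447×313/903 = 154.9402
  Unresolved, Phone: 456×339/903 = 171.1894
  Unresolved, Chat: 456×251/903 = 126.7508
  Unresolved, Email: 456×313/903 = 158.0598
Contributions (O − E)²/E:
  (215 − 167.8106)²/167.8106 = 13.2700
  (81 − 124.2492)²/124.2492 = 15.0544
  (151 − 154.9402)²/154.9402 = 0.1002
  (124 − 171.1894)²/171.1894 = 13.0080
  (170 − 126.7508)²/126.7508 = 14.7573
  (162 − 158.0598)²/158.0598 = 0.0982
χ² = 13.2700 + 15.0544 + 0.1002 + 13.0080 + 14.7573 + 0.0982 = 56.288

56.288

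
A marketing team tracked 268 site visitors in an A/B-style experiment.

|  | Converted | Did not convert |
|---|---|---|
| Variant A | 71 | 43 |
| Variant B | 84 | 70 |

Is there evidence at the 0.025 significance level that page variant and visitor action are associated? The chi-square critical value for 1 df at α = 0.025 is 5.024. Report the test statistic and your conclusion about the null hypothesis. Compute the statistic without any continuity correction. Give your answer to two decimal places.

Row totals: 114, 154. Column totals: 155, 113. Grand total N = 268.
Expected counts (row total × column total / N):
  Variant A, Converted: 114×155/268 = 65.933
  Variant A, Did not convert: 114×113/268 = 48.067
  Variant B, Converted: 154×155/268 = 89.067
  Variant B, Did not convert: 154×113/268 = 64.933
Contributions (O − E)²/E:
  (71 − 65.933)²/65.933 = 0.3894
  (43 − 48.067)²/48.067 = 0.5341
  (84 − 89.067)²/89.067 = 0.2883
  (70 − 64.933)²/64.933 = 0.3954
χ² = 0.3894 + 0.5341 + 0.2883 + 0.3954 = 1.61
df = (2−1)(2−1) = 1. Since 1.61 < 5.024, fail to reject the null hypothesis of independence at α = 0.025.

1.61; fail to reject H₀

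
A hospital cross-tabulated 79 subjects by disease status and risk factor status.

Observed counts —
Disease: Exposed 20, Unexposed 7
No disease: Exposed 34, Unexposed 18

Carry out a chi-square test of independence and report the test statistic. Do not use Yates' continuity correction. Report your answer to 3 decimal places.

0.620

Row totals: 27, 52. Column totals: 54, 25. Grand total N = 79.
Expected counts (row total × column total / N):
  Disease, Exposed: 27×54/79 = 18.4557
  Disease, Unexposed: 27×25/79 = 8.5443
  No disease, Exposed: 52×54/79 = 35.5443
  No disease, Unexposed: 52×25/79 = 16.4557
Contributions (O − E)²/E:
  (20 − 18.4557)²/18.4557 = 0.1292
  (7 − 8.5443)²/8.5443 = 0.2791
  (34 − 35.5443)²/35.5443 = 0.0671
  (18 − 16.4557)²/16.4557 = 0.1449
χ² = 0.1292 + 0.2791 + 0.0671 + 0.1449 = 0.620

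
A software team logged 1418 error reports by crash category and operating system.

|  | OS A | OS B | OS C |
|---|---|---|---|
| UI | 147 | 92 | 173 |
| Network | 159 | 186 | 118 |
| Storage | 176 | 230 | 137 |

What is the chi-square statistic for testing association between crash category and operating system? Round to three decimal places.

57.441

Row totals: 412, 463, 543. Column totals: 482, 508, 428. Grand total N = 1418.
Expected counts (row total × column total / N):
  UI, OS A: 412×482/1418 = 140.04513
  UI, OS B: 412×508/1418 = 147.59944
  UI, OS C: 412×428/1418 = 124.35543
  Network, OS A: 463×482/1418 = 157.38082
  Network, OS B: 463×508/1418 = 165.87024
  Network, OS C: 463×428/1418 = 139.74894
  Storage, OS A: 543×482/1418 = 184.57405
  Storage, OS B: 543×508/1418 = 194.53032
  Storage, OS C: 543×428/1418 = 163.89563
Contributions (O − E)²/E:
  (147 − 140.04513)²/140.04513 = 0.3454
  (92 − 147.59944)²/147.59944 = 20.9438
  (173 − 124.35543)²/124.35543 = 19.0285
  (159 − 157.38082)²/157.38082 = 0.0167
  (186 − 165.87024)²/165.87024 = 2.4429
  (118 − 139.74894)²/139.74894 = 3.3848
  (176 − 184.57405)²/184.57405 = 0.3983
  (230 − 194.53032)²/194.53032 = 6.4674
  (137 − 163.89563)²/163.89563 = 4.4136
χ² = 0.3454 + 20.9438 + 19.0285 + 0.0167 + 2.4429 + 3.3848 + 0.3983 + 6.4674 + 4.4136 = 57.441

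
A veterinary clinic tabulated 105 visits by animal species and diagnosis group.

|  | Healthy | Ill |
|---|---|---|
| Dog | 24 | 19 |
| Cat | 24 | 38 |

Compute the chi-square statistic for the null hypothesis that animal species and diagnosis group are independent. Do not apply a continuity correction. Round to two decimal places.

Row totals: 43, 62. Column totals: 48, 57. Grand total N = 105.
Expected counts (row total × column total / N):
  Dog, Healthy: 43×48/105 = 19.657
  Dog, Ill: 43×57/105 = 23.343
  Cat, Healthy: 62×48/105 = 28.343
  Cat, Ill: 62×57/105 = 33.657
Contributions (O − E)²/E:
  (24 − 19.657)²/19.657 = 0.9595
  (19 − 23.343)²/23.343 = 0.8080
  (24 − 28.343)²/28.343 = 0.6655
  (38 − 33.657)²/33.657 = 0.5604
χ² = 0.9595 + 0.8080 + 0.6655 + 0.5604 = 2.99

2.99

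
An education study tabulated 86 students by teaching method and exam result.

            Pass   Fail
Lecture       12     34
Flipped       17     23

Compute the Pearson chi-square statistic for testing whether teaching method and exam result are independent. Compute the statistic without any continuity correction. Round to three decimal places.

Row totals: 46, 40. Column totals: 29, 57. Grand total N = 86.
Expected counts (row total × column total / N):
  Lecture, Pass: 46×29/86 = 15.5116
  Lecture, Fail: 46×57/86 = 30.4884
  Flipped, Pass: 40×29/86 = 13.4884
  Flipped, Fail: 40×57/86 = 26.5116
Contributions (O − E)²/E:
  (12 − 15.5116)²/15.5116 = 0.7950
  (34 − 30.4884)²/30.4884 = 0.4045
  (17 − 13.4884)²/13.4884 = 0.9142
  (23 − 26.5116)²/26.5116 = 0.4651
χ² = 0.7950 + 0.4045 + 0.9142 + 0.4651 = 2.579

2.579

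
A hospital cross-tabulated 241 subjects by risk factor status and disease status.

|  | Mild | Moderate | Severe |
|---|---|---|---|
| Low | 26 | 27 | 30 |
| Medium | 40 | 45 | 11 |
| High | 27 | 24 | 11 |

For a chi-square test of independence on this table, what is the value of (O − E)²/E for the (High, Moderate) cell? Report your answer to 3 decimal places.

Row total (High) = 62; column total (Moderate) = 96; N = 241.
Expected count E = 62 × 96 / 241 = 24.6971.
Contribution = (O − E)²/E = (24 − 24.6971)² / 24.6971 = 0.020.

0.020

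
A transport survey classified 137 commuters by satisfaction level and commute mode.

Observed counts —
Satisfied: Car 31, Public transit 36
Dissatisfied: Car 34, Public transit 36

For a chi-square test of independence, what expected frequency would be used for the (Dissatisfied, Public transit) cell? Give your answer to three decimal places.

Row total (Dissatisfied) = 70; column total (Public transit) = 72; grand total N = 137.
Expected count = (row total × column total) / N = 70 × 72 / 137 = 36.788.

36.788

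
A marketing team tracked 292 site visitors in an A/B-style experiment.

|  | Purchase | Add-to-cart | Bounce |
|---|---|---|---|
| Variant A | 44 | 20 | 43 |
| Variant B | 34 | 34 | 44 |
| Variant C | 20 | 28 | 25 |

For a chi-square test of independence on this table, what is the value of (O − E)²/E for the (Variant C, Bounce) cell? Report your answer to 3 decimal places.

Row total (Variant C) = 73; column total (Bounce) = 112; N = 292.
Expected count E = 73 × 112 / 292 = 28.0000.
Contribution = (O − E)²/E = (25 − 28.0000)² / 28.0000 = 0.321.

0.321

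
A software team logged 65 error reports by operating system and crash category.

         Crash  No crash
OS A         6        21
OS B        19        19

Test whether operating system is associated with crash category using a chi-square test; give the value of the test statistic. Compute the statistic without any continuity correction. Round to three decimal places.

5.146

Row totals: 27, 38. Column totals: 25, 40. Grand total N = 65.
Expected counts (row total × column total / N):
  OS A, Crash: 27×25/65 = 10.3846
  OS A, No crash: 27×40/65 = 16.6154
  OS B, Crash: 38×25/65 = 14.6154
  OS B, No crash: 38×40/65 = 23.3846
Contributions (O − E)²/E:
  (6 − 10.3846)²/10.3846 = 1.8513
  (21 − 16.6154)²/16.6154 = 1.1570
  (19 − 14.6154)²/14.6154 = 1.3154
  (19 − 23.3846)²/23.3846 = 0.8221
χ² = 1.8513 + 1.1570 + 1.3154 + 0.8221 = 5.146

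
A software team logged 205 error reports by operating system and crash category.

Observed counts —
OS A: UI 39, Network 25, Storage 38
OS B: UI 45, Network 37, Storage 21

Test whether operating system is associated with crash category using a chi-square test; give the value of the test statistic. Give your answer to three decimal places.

7.645

Row totals: 102, 103. Column totals: 84, 62, 59. Grand total N = 205.
Expected counts (row total × column total / N):
  OS A, UI: 102×84/205 = 41.7951
  OS A, Network: 102×62/205 = 30.8488
  OS A, Storage: 102×59/205 = 29.3561
  OS B, UI: 103×84/205 = 42.2049
  OS B, Network: 103×62/205 = 31.1512
  OS B, Storage: 103×59/205 = 29.6439
Contributions (O − E)²/E:
  (39 − 41.7951)²/41.7951 = 0.1869
  (25 − 30.8488)²/30.8488 = 1.1089
  (38 − 29.3561)²/29.3561 = 2.5452
  (45 − 42.2049)²/42.2049 = 0.1851
  (37 − 31.1512)²/31.1512 = 1.0981
  (21 − 29.6439)²/29.6439 = 2.5205
χ² = 0.1869 + 1.1089 + 2.5452 + 0.1851 + 1.0981 + 2.5205 = 7.645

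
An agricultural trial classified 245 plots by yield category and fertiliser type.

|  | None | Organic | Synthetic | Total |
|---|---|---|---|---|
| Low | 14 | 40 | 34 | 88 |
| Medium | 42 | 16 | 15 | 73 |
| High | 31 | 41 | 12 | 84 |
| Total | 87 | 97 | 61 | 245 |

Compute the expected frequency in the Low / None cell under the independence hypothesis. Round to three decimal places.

31.249

Row total (Low) = 88; column total (None) = 87; grand total N = 245.
Expected count = (row total × column total) / N = 88 × 87 / 245 = 31.249.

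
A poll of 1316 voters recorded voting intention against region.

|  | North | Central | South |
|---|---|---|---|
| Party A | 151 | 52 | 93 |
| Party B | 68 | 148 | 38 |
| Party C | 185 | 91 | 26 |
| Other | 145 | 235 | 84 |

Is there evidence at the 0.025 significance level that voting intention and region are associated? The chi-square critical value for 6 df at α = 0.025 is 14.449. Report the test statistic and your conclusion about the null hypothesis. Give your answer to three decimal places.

Row totals: 296, 254, 302, 464. Column totals: 549, 526, 241. Grand total N = 1316.
Expected counts (row total × column total / N):
  Party A, North: 296×549/1316 = 123.48328
  Party A, Central: 296×526/1316 = 118.31003
  Party A, South: 296×241/1316 = 54.20669
  Party B, North: 254×549/1316 = 105.96201
  Party B, Central: 254×526/1316 = 101.52280
  Party B, South: 254×241/1316 = 46.51520
  Party C, North: 302×549/1316 = 125.98632
  Party C, Central: 302×526/1316 = 120.70821
  Party C, South: 302×241/1316 = 55.30547
  Other, North: 464×549/1316 = 193.56839
  Other, Central: 464×526/1316 = 185.45897
  Other, South: 464×241/1316 = 84.97264
Contributions (O − E)²/E:
  (151 − 123.48328)²/123.48328 = 6.1318
  (52 − 118.31003)²/118.31003 = 37.1652
  (93 − 54.20669)²/54.20669 = 27.7626
  (68 − 105.96201)²/105.96201 = 13.6003
  (148 − 101.52280)²/101.52280 = 21.2773
  (38 − 46.51520)²/46.51520 = 1.5588
  (185 − 125.98632)²/125.98632 = 27.6428
  (91 − 120.70821)²/120.70821 = 7.3117
  (26 − 55.30547)²/55.30547 = 15.5285
  (145 − 193.56839)²/193.56839 = 12.1863
  (235 − 185.45897)²/185.45897 = 13.2337
  (84 − 84.97264)²/84.97264 = 0.0111
χ² = 6.1318 + 37.1652 + 27.7626 + 13.6003 + 21.2773 + 1.5588 + 27.6428 + 7.3117 + 15.5285 + 12.1863 + 13.2337 + 0.0111 = 183.410
df = (4−1)(3−1) = 6. Since 183.410 > 14.449, reject the null hypothesis of independence at α = 0.025.

183.410; reject H₀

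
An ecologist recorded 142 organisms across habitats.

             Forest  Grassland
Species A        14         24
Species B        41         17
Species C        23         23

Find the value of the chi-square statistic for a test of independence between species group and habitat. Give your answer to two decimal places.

Row totals: 38, 58, 46. Column totals: 78, 64. Grand total N = 142.
Expected counts (row total × column total / N):
  Species A, Forest: 38×78/142 = 20.873
  Species A, Grassland: 38×64/142 = 17.127
  Species B, Forest: 58×78/142 = 31.859
  Species B, Grassland: 58×64/142 = 26.141
  Species C, Forest: 46×78/142 = 25.268
  Species C, Grassland: 46×64/142 = 20.732
Contributions (O − E)²/E:
  (14 − 20.873)²/20.873 = 2.2631
  (24 − 17.127)²/17.127 = 2.7581
  (41 − 31.859)²/31.859 = 2.6227
  (17 − 26.141)²/26.141 = 3.1964
  (23 − 25.268)²/25.268 = 0.2036
  (23 − 20.732)²/20.732 = 0.2481
χ² = 2.2631 + 2.7581 + 2.6227 + 3.1964 + 0.2036 + 0.2481 = 11.29

11.29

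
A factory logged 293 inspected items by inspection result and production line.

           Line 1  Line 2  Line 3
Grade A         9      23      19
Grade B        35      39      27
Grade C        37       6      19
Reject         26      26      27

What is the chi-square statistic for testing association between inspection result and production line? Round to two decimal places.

29.67

Row totals: 51, 101, 62, 79. Column totals: 107, 94, 92. Grand total N = 293.
Expected counts (row total × column total / N):
  Grade A, Line 1: 51×107/293 = 18.6246
  Grade A, Line 2: 51×94/293 = 16.3618
  Grade A, Line 3: 51×92/293 = 16.0137
  Grade B, Line 1: 101×107/293 = 36.8840
  Grade B, Line 2: 101×94/293 = 32.4027
  Grade B, Line 3: 101×92/293 = 31.7133
  Grade C, Line 1: 62×107/293 = 22.6416
  Grade C, Line 2: 62×94/293 = 19.8908
  Grade C, Line 3: 62×92/293 = 19.4676
  Reject, Line 1: 79×107/293 = 28.8498
  Reject, Line 2: 79×94/293 = 25.3447
  Reject, Line 3: 79×92/293 = 24.8055
Contributions (O − E)²/E:
  (9 − 18.6246)²/18.6246 = 4.9737
  (23 − 16.3618)²/16.3618 = 2.6932
  (19 − 16.0137)²/16.0137 = 0.5569
  (35 − 36.8840)²/36.8840 = 0.0962
  (39 − 32.4027)²/32.4027 = 1.3432
  (27 − 31.7133)²/31.7133 = 0.7005
  (37 − 22.6416)²/22.6416 = 9.1055
  (6 − 19.8908)²/19.8908 = 9.7007
  (19 − 19.4676)²/19.4676 = 0.0112
  (26 − 28.8498)²/28.8498 = 0.2815
  (26 − 25.3447)²/25.3447 = 0.0169
  (27 − 24.8055)²/24.8055 = 0.1941
χ² = 4.9737 + 2.6932 + 0.5569 + 0.0962 + 1.3432 + 0.7005 + 9.1055 + 9.7007 + 0.0112 + 0.2815 + 0.0169 + 0.1941 = 29.67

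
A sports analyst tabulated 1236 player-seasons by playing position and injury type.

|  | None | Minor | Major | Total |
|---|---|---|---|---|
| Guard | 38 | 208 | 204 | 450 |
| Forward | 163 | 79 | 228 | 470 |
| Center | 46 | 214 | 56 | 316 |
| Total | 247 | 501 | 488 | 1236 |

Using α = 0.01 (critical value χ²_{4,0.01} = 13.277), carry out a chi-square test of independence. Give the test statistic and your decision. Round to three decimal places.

Grand total N = 1236.
Expected counts (row total × column total / N):
  Guard, None: 450×247/1236 = 89.9272
  Guard, Minor: 450×501/1236 = 182.4029
  Guard, Major: 450×488/1236 = 177.6699
  Forward, None: 470×247/1236 = 93.9239
  Forward, Minor: 470×501/1236 = 190.5097
  Forward, Major: 470×488/1236 = 185.5663
  Center, None: 316×247/1236 = 63.1489
  Center, Minor: 316×501/1236 = 128.0874
  Center, Major: 316×488/1236 = 124.7638
Contributions (O − E)²/E:
  (38 − 89.9272)²/89.9272 = 29.9846
  (208 − 182.4029)²/182.4029 = 3.5921
  (204 − 177.6699)²/177.6699 = 3.9020
  (163 − 93.9239)²/93.9239 = 50.8018
  (79 − 190.5097)²/190.5097 = 65.2692
  (228 − 185.5663)²/185.5663 = 9.7034
  (46 − 63.1489)²/63.1489 = 4.6570
  (214 − 128.0874)²/128.0874 = 57.6245
  (56 − 124.7638)²/124.7638 = 37.8993
χ² = 29.9846 + 3.5921 + 3.9020 + 50.8018 + 65.2692 + 9.7034 + 4.6570 + 57.6245 + 37.8993 = 263.434
df = (3−1)(3−1) = 4. Since 263.434 > 13.277, reject the null hypothesis of independence at α = 0.01.

263.434; reject H₀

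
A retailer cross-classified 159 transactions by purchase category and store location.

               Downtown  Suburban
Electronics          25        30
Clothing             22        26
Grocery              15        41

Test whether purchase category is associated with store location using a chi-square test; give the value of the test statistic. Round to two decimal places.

5.42

Row totals: 55, 48, 56. Column totals: 62, 97. Grand total N = 159.
Expected counts (row total × column total / N):
  Electronics, Downtown: 55×62/159 = 21.447
  Electronics, Suburban: 55×97/159 = 33.553
  Clothing, Downtown: 48×62/159 = 18.717
  Clothing, Suburban: 48×97/159 = 29.283
  Grocery, Downtown: 56×62/159 = 21.836
  Grocery, Suburban: 56×97/159 = 34.164
Contributions (O − E)²/E:
  (25 − 21.447)²/21.447 = 0.5886
  (30 − 33.553)²/33.553 = 0.3762
  (22 − 18.717)²/18.717 = 0.5758
  (26 − 29.283)²/29.283 = 0.3681
  (15 − 21.836)²/21.836 = 2.1401
  (41 − 34.164)²/34.164 = 1.3678
χ² = 0.5886 + 0.3762 + 0.5758 + 0.3681 + 2.1401 + 1.3678 = 5.42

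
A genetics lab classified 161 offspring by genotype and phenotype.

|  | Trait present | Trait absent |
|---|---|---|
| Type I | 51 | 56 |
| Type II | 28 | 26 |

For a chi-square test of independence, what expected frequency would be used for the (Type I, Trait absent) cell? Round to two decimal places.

54.50

Row total (Type I) = 107; column total (Trait absent) = 82; grand total N = 161.
Expected count = (row total × column total) / N = 107 × 82 / 161 = 54.50.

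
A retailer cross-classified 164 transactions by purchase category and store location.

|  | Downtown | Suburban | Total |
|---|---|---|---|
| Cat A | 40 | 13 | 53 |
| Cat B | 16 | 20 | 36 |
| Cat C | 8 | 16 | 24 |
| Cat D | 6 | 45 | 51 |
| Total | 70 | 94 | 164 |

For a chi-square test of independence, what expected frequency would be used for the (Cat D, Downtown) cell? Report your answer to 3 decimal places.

21.768

Row total (Cat D) = 51; column total (Downtown) = 70; grand total N = 164.
Expected count = (row total × column total) / N = 51 × 70 / 164 = 21.768.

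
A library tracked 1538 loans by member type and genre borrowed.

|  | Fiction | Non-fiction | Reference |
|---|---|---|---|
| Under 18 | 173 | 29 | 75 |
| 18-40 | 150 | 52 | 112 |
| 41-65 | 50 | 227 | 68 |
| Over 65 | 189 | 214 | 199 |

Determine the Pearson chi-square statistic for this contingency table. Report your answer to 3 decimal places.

Row totals: 277, 314, 345, 602. Column totals: 562, 522, 454. Grand total N = 1538.
Expected counts (row total × column total / N):
  Under 18, Fiction: 277×562/1538 = 101.21847
  Under 18, Non-fiction: 277×522/1538 = 94.01430
  Under 18, Reference: 277×454/1538 = 81.76723
  18-40, Fiction: 314×562/1538 = 114.73862
  18-40, Non-fiction: 314×522/1538 = 106.57217
  18-40, Reference: 314×454/1538 = 92.68921
  41-65, Fiction: 345×562/1538 = 126.06632
  41-65, Non-fiction: 345×522/1538 = 117.09363
  41-65, Reference: 345×454/1538 = 101.84005
  Over 65, Fiction: 602×562/1538 = 219.97659
  Over 65, Non-fiction: 602×522/1538 = 204.31990
  Over 65, Reference: 602×454/1538 = 177.70351
Contributions (O − E)²/E:
  (173 − 101.21847)²/101.21847 = 50.9056
  (29 − 94.01430)²/94.01430 = 44.9597
  (75 − 81.76723)²/81.76723 = 0.5601
  (150 − 114.73862)²/114.73862 = 10.8365
  (52 − 106.57217)²/106.57217 = 27.9446
  (112 − 92.68921)²/92.68921 = 4.0232
  (50 − 126.06632)²/126.06632 = 45.8972
  (227 − 117.09363)²/117.09363 = 103.1603
  (68 − 101.84005)²/101.84005 = 11.2446
  (189 − 219.97659)²/219.97659 = 4.3621
  (214 − 204.31990)²/204.31990 = 0.4586
  (199 − 177.70351)²/177.70351 = 2.5522
χ² = 50.9056 + 44.9597 + 0.5601 + 10.8365 + 27.9446 + 4.0232 + 45.8972 + 103.1603 + 11.2446 + 4.3621 + 0.4586 + 2.5522 = 306.905

306.905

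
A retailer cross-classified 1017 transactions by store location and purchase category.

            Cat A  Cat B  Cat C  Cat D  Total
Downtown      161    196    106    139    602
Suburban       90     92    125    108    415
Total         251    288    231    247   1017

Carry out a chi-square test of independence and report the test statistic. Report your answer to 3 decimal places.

Grand total N = 1017.
Expected counts (row total × column total / N):
  Downtown, Cat A: 602×251/1017 = 148.5762
  Downtown, Cat B: 602×288/1017 = 170.4779
  Downtown, Cat C: 602×231/1017 = 136.7375
  Downtown, Cat D: 602×247/1017 = 146.2085
  Suburban, Cat A: 415×251/1017 = 102.4238
  Suburban, Cat B: 415×288/1017 = 117.5221
  Suburban, Cat C: 415×231/1017 = 94.2625
  Suburban, Cat D: 415×247/1017 = 100.7915
Contributions (O − E)²/E:
  (161 − 148.5762)²/148.5762 = 1.0389
  (196 − 170.4779)²/170.4779 = 3.8209
  (106 − 136.7375)²/136.7375 = 6.9095
  (139 − 146.2085)²/146.2085 = 0.3554
  (90 − 102.4238)²/102.4238 = 1.5070
  (92 − 117.5221)²/117.5221 = 5.5426
  (125 − 94.2625)²/94.2625 = 10.0230
  (108 − 100.7915)²/100.7915 = 0.5155
χ² = 1.0389 + 3.8209 + 6.9095 + 0.3554 + 1.5070 + 5.5426 + 10.0230 + 0.5155 = 29.713

29.713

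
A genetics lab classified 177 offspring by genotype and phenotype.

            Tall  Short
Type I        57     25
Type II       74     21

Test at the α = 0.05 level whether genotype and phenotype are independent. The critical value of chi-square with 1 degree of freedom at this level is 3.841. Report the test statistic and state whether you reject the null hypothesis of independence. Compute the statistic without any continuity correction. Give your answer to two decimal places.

1.61; fail to reject H₀

Row totals: 82, 95. Column totals: 131, 46. Grand total N = 177.
Expected counts (row total × column total / N):
  Type I, Tall: 82×131/177 = 60.689
  Type I, Short: 82×46/177 = 21.311
  Type II, Tall: 95×131/177 = 70.311
  Type II, Short: 95×46/177 = 24.689
Contributions (O − E)²/E:
  (57 − 60.689)²/60.689 = 0.2242
  (25 − 21.311)²/21.311 = 0.6386
  (74 − 70.311)²/70.311 = 0.1936
  (21 − 24.689)²/24.689 = 0.5512
χ² = 0.2242 + 0.6386 + 0.1936 + 0.5512 = 1.61
df = (2−1)(2−1) = 1. Since 1.61 < 3.841, fail to reject the null hypothesis of independence at α = 0.05.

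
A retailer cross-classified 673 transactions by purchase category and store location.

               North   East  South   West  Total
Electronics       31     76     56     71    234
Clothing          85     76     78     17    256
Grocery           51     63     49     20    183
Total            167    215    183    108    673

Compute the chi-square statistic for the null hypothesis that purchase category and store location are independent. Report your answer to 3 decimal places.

70.182

Grand total N = 673.
Expected counts (row total × column total / N):
  Electronics, North: 234×167/673 = 58.0654
  Electronics, East: 234×215/673 = 74.7548
  Electronics, South: 234×183/673 = 63.6285
  Electronics, West: 234×108/673 = 37.5513
  Clothing, North: 256×167/673 = 63.5245
  Clothing, East: 256×215/673 = 81.7831
  Clothing, South: 256×183/673 = 69.6107
  Clothing, West: 256×108/673 = 41.0817
  Grocery, North: 183×167/673 = 45.4101
  Grocery, East: 183×215/673 = 58.4621
  Grocery, South: 183×183/673 = 49.7608
  Grocery, West: 183×108/673 = 29.3670
Contributions (O − E)²/E:
  (31 − 58.0654)²/58.0654 = 12.6157
  (76 − 74.7548)²/74.7548 = 0.0207
  (56 − 63.6285)²/63.6285 = 0.9146
  (71 − 37.5513)²/37.5513 = 29.7943
  (85 − 63.5245)²/63.5245 = 7.2601
  (76 − 81.7831)²/81.7831 = 0.4089
  (78 − 69.6107)²/69.6107 = 1.0111
  (17 − 41.0817)²/41.0817 = 14.1165
  (51 − 45.4101)²/45.4101 = 0.6881
  (63 − 58.4621)²/58.4621 = 0.3522
  (49 − 49.7608)²/49.7608 = 0.0116
  (20 − 29.3670)²/29.3670 = 2.9877
χ² = 12.6157 + 0.0207 + 0.9146 + 29.7943 + 7.2601 + 0.4089 + 1.0111 + 14.1165 + 0.6881 + 0.3522 + 0.0116 + 2.9877 = 70.182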